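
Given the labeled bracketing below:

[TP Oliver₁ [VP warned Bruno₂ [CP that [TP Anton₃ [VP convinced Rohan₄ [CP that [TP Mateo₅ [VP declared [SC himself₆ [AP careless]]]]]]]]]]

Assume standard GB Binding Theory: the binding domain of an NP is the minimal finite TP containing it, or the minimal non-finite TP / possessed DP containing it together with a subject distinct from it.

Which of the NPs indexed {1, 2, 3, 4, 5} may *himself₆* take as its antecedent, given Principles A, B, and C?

{5}

*himself* is an anaphor, so Principle A applies: it must be bound in its binding domain.
Binding domain of *himself₆*: the embedded TP, whose subject is Mateo₅.
*Oliver₁* c-commands the anaphor but is outside its binding domain → cannot satisfy Principle A.
*Bruno₂* c-commands the anaphor but is outside its binding domain → cannot satisfy Principle A.
*Anton₃* c-commands the anaphor but is outside its binding domain → cannot satisfy Principle A.
*Rohan₄* c-commands the anaphor but is outside its binding domain → cannot satisfy Principle A.
*Mateo₅* c-commands the anaphor within its binding domain → licit binder.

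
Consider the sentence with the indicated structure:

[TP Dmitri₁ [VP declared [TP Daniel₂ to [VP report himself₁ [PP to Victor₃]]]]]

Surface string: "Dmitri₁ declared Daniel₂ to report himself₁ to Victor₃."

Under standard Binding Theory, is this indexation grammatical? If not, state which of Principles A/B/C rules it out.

Principle A

The two coindexed NPs are *Dmitri₁* and *himself₁*.
*himself₁* is an anaphor. Principle A requires it to be bound within its binding domain — the embedded TP, whose subject is Daniel₂.
Within that domain it is c-commanded by *Daniel₂*, which does not share its index.
*Dmitri₁* does c-command the anaphor, but from outside its binding domain.
The anaphor is unbound in its domain → Principle A violation.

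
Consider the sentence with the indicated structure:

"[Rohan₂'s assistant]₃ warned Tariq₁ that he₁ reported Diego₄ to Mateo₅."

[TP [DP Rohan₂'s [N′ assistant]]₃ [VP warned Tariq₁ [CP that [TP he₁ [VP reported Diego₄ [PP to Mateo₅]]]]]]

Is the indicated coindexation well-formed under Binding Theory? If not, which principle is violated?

grammatical

The two coindexed NPs are *Tariq₁* and *he₁*.
*he₁* is a pronoun; nothing c-commands it within its binding domain (the embedded TP.), so Principle B holds trivially.
*Tariq₁* is an R-expression; *he₁* does not c-command it, and no other NP shares its index, so Principle C is satisfied.
All principles are respected.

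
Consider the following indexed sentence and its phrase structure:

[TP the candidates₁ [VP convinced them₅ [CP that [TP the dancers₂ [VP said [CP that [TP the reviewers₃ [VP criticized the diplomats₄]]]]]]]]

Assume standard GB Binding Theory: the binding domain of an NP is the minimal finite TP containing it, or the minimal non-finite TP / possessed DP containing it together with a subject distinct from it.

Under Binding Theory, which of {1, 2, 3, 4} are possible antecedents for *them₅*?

*them* is a pronoun, so Principle B applies: it must be free in its binding domain.
Binding domain of *them₅*: the matrix TP, whose subject is the candidates₁.
*the candidates₁* c-commands the pronoun within its binding domain → coindexation would violate Principle B.
*the dancers₂*: the pronoun c-commands this R-expression → coindexation would violate Principle C on *the dancers₂*.
*the reviewers₃*: the pronoun c-commands this R-expression → coindexation would violate Principle C on *the reviewers₃*.
*the diplomats₄*: the pronoun c-commands this R-expression → coindexation would violate Principle C on *the diplomats₄*.

none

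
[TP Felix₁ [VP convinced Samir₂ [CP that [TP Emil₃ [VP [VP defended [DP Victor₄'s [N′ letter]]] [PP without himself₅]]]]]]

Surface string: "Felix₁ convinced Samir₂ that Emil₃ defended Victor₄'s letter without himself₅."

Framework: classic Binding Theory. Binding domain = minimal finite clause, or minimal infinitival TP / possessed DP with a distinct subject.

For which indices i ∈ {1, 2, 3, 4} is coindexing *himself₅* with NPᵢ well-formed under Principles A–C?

*himself* is an anaphor, so Principle A applies: it must be bound in its binding domain.
Binding domain of *himself₅*: the embedded TP, whose subject is Emil₃.
*Felix₁* c-commands the anaphor but is outside its binding domain → cannot satisfy Principle A.
*Samir₂* c-commands the anaphor but is outside its binding domain → cannot satisfy Principle A.
*Emil₃* c-commands the anaphor within its binding domain → licit binder.
*Victor₄* does not c-command the anaphor → cannot bind it.

{3}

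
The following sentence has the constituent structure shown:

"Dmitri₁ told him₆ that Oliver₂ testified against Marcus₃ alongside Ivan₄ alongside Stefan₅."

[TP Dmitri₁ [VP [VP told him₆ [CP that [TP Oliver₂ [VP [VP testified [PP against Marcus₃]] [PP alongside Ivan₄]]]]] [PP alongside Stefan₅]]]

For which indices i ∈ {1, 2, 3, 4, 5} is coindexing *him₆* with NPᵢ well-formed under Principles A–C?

*him* is a pronoun, so Principle B applies: it must be free in its binding domain.
Binding domain of *him₆*: the matrix TP, whose subject is Dmitri₁.
*Dmitri₁* c-commands the pronoun within its binding domain → coindexation would violate Principle B.
*Oliver₂*: the pronoun c-commands this R-expression → coindexation would violate Principle C on *Oliver₂*.
*Marcus₃*: the pronoun c-commands this R-expression → coindexation would violate Principle C on *Marcus₃*.
*Ivan₄*: the pronoun c-commands this R-expression → coindexation would violate Principle C on *Ivan₄*.
*Stefan₅* and the pronoun do not c-command one another → neither Principle B nor Principle C is at stake; coindexation permitted.

{5}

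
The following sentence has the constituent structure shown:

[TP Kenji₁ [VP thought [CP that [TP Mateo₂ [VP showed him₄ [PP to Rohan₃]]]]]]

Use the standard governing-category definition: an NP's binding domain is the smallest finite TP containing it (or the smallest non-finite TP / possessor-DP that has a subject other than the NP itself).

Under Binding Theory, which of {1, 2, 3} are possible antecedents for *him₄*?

{1}

*him* is a pronoun, so Principle B applies: it must be free in its binding domain.
Binding domain of *him₄*: the embedded TP, whose subject is Mateo₂.
*Kenji₁* c-commands the pronoun but from outside its binding domain, and is not c-commanded by it → coindexation permitted.
*Mateo₂* c-commands the pronoun within its binding domain → coindexation would violate Principle B.
*Rohan₃*: the pronoun c-commands this R-expression → coindexation would violate Principle C on *Rohan₃*.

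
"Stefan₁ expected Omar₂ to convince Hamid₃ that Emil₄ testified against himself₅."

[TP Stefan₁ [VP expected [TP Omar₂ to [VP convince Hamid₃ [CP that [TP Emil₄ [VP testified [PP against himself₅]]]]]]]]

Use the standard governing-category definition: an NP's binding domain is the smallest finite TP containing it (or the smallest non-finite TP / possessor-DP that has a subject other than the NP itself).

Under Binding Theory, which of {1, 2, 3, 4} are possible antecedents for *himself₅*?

*himself* is an anaphor, so Principle A applies: it must be bound in its binding domain.
Binding domain of *himself₅*: the embedded TP, whose subject is Emil₄.
*Stefan₁* c-commands the anaphor but is outside its binding domain → cannot satisfy Principle A.
*Omar₂* c-commands the anaphor but is outside its binding domain → cannot satisfy Principle A.
*Hamid₃* c-commands the anaphor but is outside its binding domain → cannot satisfy Principle A.
*Emil₄* c-commands the anaphor within its binding domain → licit binder.

{4}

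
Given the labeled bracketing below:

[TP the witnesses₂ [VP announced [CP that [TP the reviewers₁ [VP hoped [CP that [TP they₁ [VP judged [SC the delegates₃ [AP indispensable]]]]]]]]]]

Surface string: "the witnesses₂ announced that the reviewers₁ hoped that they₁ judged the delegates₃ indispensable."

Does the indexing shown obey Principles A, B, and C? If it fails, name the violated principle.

The two coindexed NPs are *the reviewers₁* and *they₁*.
*they₁* is a pronoun; nothing c-commands it within its binding domain (the embedded TP.), so Principle B holds trivially.
*the reviewers₁* is an R-expression; *they₁* does not c-command it, and no other NP shares its index, so Principle C is satisfied.
All principles are respected.

grammatical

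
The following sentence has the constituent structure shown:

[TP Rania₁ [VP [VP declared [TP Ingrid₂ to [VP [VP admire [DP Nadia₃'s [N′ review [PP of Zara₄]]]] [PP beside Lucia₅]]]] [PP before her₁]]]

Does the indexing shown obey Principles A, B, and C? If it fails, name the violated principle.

Principle B

The two coindexed NPs are *Rania₁* and *her₁*.
*her₁* is a pronoun. Its binding domain is the matrix TP, whose subject is Rania₁.
*Rania₁* c-commands it within that domain and carries the same index.
The pronoun is locally bound → Principle B violation.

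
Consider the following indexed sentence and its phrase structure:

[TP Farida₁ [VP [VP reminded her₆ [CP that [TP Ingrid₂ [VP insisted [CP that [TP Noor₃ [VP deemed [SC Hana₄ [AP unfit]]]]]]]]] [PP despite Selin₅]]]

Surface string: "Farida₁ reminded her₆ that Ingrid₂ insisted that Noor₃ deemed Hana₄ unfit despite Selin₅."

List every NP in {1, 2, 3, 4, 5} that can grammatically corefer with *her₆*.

*her* is a pronoun, so Principle B applies: it must be free in its binding domain.
Binding domain of *her₆*: the matrix TP, whose subject is Farida₁.
*Farida₁* c-commands the pronoun within its binding domain → coindexation would violate Principle B.
*Ingrid₂*: the pronoun c-commands this R-expression → coindexation would violate Principle C on *Ingrid₂*.
*Noor₃*: the pronoun c-commands this R-expression → coindexation would violate Principle C on *Noor₃*.
*Hana₄*: the pronoun c-commands this R-expression → coindexation would violate Principle C on *Hana₄*.
*Selin₅* and the pronoun do not c-command one another → neither Principle B nor Principle C is at stake; coindexation permitted.

{5}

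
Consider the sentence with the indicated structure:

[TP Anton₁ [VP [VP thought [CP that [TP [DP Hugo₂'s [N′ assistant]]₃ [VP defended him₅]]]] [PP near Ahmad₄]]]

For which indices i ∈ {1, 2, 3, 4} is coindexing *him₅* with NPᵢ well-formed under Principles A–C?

*him* is a pronoun, so Principle B applies: it must be free in its binding domain.
Binding domain of *him₅*: the embedded TP, whose subject is [Hugo₂'s assistant]₃.
*Anton₁* c-commands the pronoun but from outside its binding domain, and is not c-commanded by it → coindexation permitted.
*Hugo₂* and the pronoun do not c-command one another → neither Principle B nor Principle C is at stake; coindexation permitted.
*[Hugo₂'s assistant]₃* c-commands the pronoun within its binding domain → coindexation would violate Principle B.
*Ahmad₄* and the pronoun do not c-command one another → neither Principle B nor Principle C is at stake; coindexation permitted.

{1, 2, 4}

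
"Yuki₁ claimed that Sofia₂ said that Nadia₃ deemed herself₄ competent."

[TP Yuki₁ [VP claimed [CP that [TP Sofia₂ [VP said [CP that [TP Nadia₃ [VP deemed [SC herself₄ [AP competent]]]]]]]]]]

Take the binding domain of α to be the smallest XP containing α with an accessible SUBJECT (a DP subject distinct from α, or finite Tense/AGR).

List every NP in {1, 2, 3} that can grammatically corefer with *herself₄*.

*herself* is an anaphor, so Principle A applies: it must be bound in its binding domain.
Binding domain of *herself₄*: the embedded TP, whose subject is Nadia₃.
*Yuki₁* c-commands the anaphor but is outside its binding domain → cannot satisfy Principle A.
*Sofia₂* c-commands the anaphor but is outside its binding domain → cannot satisfy Principle A.
*Nadia₃* c-commands the anaphor within its binding domain → licit binder.

{3}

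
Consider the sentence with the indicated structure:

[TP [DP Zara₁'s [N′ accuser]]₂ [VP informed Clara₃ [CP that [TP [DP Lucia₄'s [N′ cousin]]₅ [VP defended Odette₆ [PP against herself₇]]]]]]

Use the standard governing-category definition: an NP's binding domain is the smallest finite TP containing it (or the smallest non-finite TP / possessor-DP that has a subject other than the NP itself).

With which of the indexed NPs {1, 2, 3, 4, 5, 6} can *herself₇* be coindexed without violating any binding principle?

*herself* is an anaphor, so Principle A applies: it must be bound in its binding domain.
Binding domain of *herself₇*: the embedded TP, whose subject is [Lucia₄'s cousin]₅.
*Zara₁* does not c-command the anaphor → cannot bind it.
*[Zara₁'s accuser]₂* c-commands the anaphor but is outside its binding domain → cannot satisfy Principle A.
*Clara₃* c-commands the anaphor but is outside its binding domain → cannot satisfy Principle A.
*Lucia₄* does not c-command the anaphor → cannot bind it.
*[Lucia₄'s cousin]₅* c-commands the anaphor within its binding domain → licit binder.
*Odette₆* c-commands the anaphor within its binding domain → licit binder.

{5, 6}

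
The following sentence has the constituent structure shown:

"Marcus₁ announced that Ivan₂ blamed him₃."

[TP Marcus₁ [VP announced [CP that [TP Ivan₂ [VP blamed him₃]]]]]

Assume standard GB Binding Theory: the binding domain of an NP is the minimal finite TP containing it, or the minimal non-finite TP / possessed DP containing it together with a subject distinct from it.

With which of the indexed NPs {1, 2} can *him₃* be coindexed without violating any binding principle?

{1}

*him* is a pronoun, so Principle B applies: it must be free in its binding domain.
Binding domain of *him₃*: the embedded TP, whose subject is Ivan₂.
*Marcus₁* c-commands the pronoun but from outside its binding domain, and is not c-commanded by it → coindexation permitted.
*Ivan₂* c-commands the pronoun within its binding domain → coindexation would violate Principle B.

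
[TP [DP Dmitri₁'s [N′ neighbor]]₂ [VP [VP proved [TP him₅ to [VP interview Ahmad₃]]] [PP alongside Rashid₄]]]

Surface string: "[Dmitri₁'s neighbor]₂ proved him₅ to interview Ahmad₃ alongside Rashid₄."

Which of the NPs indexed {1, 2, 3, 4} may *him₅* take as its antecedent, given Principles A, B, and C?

{1, 4}

*him* is a pronoun, so Principle B applies: it must be free in its binding domain.
Binding domain of *him₅*: the matrix TP, whose subject is [Dmitri₁'s neighbor]₂.
*Dmitri₁* and the pronoun do not c-command one another → neither Principle B nor Principle C is at stake; coindexation permitted.
*[Dmitri₁'s neighbor]₂* c-commands the pronoun within its binding domain → coindexation would violate Principle B.
*Ahmad₃*: the pronoun c-commands this R-expression → coindexation would violate Principle C on *Ahmad₃*.
*Rashid₄* and the pronoun do not c-command one another → neither Principle B nor Principle C is at stake; coindexation permitted.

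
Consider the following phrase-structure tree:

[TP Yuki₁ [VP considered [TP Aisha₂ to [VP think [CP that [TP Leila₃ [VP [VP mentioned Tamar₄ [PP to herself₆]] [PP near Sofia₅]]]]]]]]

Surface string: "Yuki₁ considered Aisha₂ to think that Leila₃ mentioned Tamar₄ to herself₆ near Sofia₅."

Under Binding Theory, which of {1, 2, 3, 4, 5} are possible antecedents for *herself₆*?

{3, 4}

*herself* is an anaphor, so Principle A applies: it must be bound in its binding domain.
Binding domain of *herself₆*: the embedded TP, whose subject is Leila₃.
*Yuki₁* c-commands the anaphor but is outside its binding domain → cannot satisfy Principle A.
*Aisha₂* c-commands the anaphor but is outside its binding domain → cannot satisfy Principle A.
*Leila₃* c-commands the anaphor within its binding domain → licit binder.
*Tamar₄* c-commands the anaphor within its binding domain → licit binder.
*Sofia₅* does not c-command the anaphor → cannot bind it.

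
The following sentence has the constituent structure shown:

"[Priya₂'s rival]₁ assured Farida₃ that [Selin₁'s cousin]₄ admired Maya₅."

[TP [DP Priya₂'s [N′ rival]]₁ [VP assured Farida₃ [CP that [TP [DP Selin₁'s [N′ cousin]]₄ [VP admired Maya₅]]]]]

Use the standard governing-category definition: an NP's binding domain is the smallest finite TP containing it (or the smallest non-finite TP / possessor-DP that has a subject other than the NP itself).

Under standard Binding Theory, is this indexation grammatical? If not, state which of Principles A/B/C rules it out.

Principle C

The two coindexed NPs are *[Priya₂'s rival]₁* and *Selin₁*.
*Selin₁* is an R-expression. Principle C requires it to be free everywhere.
*[Priya₂'s rival]₁* c-commands it and carries the same index.
The R-expression is bound → Principle C violation.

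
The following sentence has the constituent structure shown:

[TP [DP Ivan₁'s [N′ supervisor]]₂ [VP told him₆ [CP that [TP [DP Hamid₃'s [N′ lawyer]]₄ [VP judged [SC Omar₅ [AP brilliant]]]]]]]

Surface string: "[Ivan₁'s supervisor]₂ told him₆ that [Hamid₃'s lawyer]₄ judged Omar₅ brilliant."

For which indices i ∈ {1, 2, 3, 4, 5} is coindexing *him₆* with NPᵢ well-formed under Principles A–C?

{1}

*him* is a pronoun, so Principle B applies: it must be free in its binding domain.
Binding domain of *him₆*: the matrix TP, whose subject is [Ivan₁'s supervisor]₂.
*Ivan₁* and the pronoun do not c-command one another → neither Principle B nor Principle C is at stake; coindexation permitted.
*[Ivan₁'s supervisor]₂* c-commands the pronoun within its binding domain → coindexation would violate Principle B.
*Hamid₃*: the pronoun c-commands this R-expression → coindexation would violate Principle C on *Hamid₃*.
*[Hamid₃'s lawyer]₄*: the pronoun c-commands this R-expression → coindexation would violate Principle C on *[Hamid₃'s lawyer]₄*.
*Omar₅*: the pronoun c-commands this R-expression → coindexation would violate Principle C on *Omar₅*.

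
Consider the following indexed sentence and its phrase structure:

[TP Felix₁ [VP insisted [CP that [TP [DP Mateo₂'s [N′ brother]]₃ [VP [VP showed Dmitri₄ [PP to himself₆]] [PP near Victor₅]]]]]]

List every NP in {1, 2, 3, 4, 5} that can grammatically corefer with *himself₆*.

*himself* is an anaphor, so Principle A applies: it must be bound in its binding domain.
Binding domain of *himself₆*: the embedded TP, whose subject is [Mateo₂'s brother]₃.
*Felix₁* c-commands the anaphor but is outside its binding domain → cannot satisfy Principle A.
*Mateo₂* does not c-command the anaphor → cannot bind it.
*[Mateo₂'s brother]₃* c-commands the anaphor within its binding domain → licit binder.
*Dmitri₄* c-commands the anaphor within its binding domain → licit binder.
*Victor₅* does not c-command the anaphor → cannot bind it.

{3, 4}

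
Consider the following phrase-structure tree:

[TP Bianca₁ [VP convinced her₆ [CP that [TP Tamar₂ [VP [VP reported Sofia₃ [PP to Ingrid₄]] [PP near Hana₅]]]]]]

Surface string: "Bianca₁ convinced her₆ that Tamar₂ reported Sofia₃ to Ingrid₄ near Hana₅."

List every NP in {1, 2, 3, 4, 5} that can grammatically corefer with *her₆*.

none

*her* is a pronoun, so Principle B applies: it must be free in its binding domain.
Binding domain of *her₆*: the matrix TP, whose subject is Bianca₁.
*Bianca₁* c-commands the pronoun within its binding domain → coindexation would violate Principle B.
*Tamar₂*: the pronoun c-commands this R-expression → coindexation would violate Principle C on *Tamar₂*.
*Sofia₃*: the pronoun c-commands this R-expression → coindexation would violate Principle C on *Sofia₃*.
*Ingrid₄*: the pronoun c-commands this R-expression → coindexation would violate Principle C on *Ingrid₄*.
*Hana₅*: the pronoun c-commands this R-expression → coindexation would violate Principle C on *Hana₅*.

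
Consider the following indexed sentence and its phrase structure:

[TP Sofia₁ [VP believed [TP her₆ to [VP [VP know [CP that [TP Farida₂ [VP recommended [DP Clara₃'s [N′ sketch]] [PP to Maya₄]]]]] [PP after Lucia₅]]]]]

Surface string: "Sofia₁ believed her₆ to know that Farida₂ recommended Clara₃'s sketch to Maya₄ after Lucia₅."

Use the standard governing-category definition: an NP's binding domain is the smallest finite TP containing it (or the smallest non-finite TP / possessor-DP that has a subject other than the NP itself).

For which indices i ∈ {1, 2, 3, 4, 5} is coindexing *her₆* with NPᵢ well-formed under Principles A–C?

none

*her* is a pronoun, so Principle B applies: it must be free in its binding domain.
Binding domain of *her₆*: the matrix TP, whose subject is Sofia₁.
*Sofia₁* c-commands the pronoun within its binding domain → coindexation would violate Principle B.
*Farida₂*: the pronoun c-commands this R-expression → coindexation would violate Principle C on *Farida₂*.
*Clara₃*: the pronoun c-commands this R-expression → coindexation would violate Principle C on *Clara₃*.
*Maya₄*: the pronoun c-commands this R-expression → coindexation would violate Principle C on *Maya₄*.
*Lucia₅*: the pronoun c-commands this R-expression → coindexation would violate Principle C on *Lucia₅*.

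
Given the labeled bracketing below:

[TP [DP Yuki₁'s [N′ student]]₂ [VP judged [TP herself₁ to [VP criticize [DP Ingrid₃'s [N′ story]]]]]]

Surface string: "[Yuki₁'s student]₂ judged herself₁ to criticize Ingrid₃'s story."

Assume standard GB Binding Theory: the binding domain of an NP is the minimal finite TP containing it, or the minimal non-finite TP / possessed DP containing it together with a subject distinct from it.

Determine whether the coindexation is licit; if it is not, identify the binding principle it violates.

Principle A

The two coindexed NPs are *Yuki₁* and *herself₁*.
*herself₁* is an anaphor. Principle A requires it to be bound within its binding domain — the matrix TP, whose subject is [Yuki₁'s student]₂.
Within that domain it is c-commanded by *[Yuki₁'s student]₂*, which does not share its index.
*Yuki₁* does not c-command the anaphor at all.
The anaphor is unbound in its domain → Principle A violation.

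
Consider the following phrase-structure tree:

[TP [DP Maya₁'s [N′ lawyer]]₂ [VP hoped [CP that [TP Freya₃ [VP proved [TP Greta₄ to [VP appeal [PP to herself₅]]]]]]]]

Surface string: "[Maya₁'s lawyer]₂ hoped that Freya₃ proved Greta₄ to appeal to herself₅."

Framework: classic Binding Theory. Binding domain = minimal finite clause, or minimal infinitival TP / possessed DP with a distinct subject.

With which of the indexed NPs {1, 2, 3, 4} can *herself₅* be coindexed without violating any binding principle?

*herself* is an anaphor, so Principle A applies: it must be bound in its binding domain.
Binding domain of *herself₅*: the embedded TP, whose subject is Greta₄.
*Maya₁* does not c-command the anaphor → cannot bind it.
*[Maya₁'s lawyer]₂* c-commands the anaphor but is outside its binding domain → cannot satisfy Principle A.
*Freya₃* c-commands the anaphor but is outside its binding domain → cannot satisfy Principle A.
*Greta₄* c-commands the anaphor within its binding domain → licit binder.

{4}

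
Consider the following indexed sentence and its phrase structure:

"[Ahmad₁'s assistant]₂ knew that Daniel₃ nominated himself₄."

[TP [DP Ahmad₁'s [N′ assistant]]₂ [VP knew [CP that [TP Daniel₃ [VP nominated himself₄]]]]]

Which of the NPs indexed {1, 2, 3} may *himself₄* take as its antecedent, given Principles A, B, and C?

{3}

*himself* is an anaphor, so Principle A applies: it must be bound in its binding domain.
Binding domain of *himself₄*: the embedded TP, whose subject is Daniel₃.
*Ahmad₁* does not c-command the anaphor → cannot bind it.
*[Ahmad₁'s assistant]₂* c-commands the anaphor but is outside its binding domain → cannot satisfy Principle A.
*Daniel₃* c-commands the anaphor within its binding domain → licit binder.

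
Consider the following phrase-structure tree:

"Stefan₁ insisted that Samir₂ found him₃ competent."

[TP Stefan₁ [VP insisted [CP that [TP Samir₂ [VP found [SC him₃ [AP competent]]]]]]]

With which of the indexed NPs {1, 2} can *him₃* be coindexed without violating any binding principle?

{1}

*him* is a pronoun, so Principle B applies: it must be free in its binding domain.
Binding domain of *him₃*: the embedded TP, whose subject is Samir₂.
*Stefan₁* c-commands the pronoun but from outside its binding domain, and is not c-commanded by it → coindexation permitted.
*Samir₂* c-commands the pronoun within its binding domain → coindexation would violate Principle B.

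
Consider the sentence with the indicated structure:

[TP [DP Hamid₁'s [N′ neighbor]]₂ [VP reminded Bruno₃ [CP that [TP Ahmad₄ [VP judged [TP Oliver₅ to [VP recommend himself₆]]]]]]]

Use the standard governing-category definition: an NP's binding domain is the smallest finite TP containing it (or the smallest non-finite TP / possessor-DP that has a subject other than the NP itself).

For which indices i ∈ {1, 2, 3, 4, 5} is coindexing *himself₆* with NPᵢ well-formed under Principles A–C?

*himself* is an anaphor, so Principle A applies: it must be bound in its binding domain.
Binding domain of *himself₆*: the embedded TP, whose subject is Oliver₅.
*Hamid₁* does not c-command the anaphor → cannot bind it.
*[Hamid₁'s neighbor]₂* c-commands the anaphor but is outside its binding domain → cannot satisfy Principle A.
*Bruno₃* c-commands the anaphor but is outside its binding domain → cannot satisfy Principle A.
*Ahmad₄* c-commands the anaphor but is outside its binding domain → cannot satisfy Principle A.
*Oliver₅* c-commands the anaphor within its binding domain → licit binder.

{5}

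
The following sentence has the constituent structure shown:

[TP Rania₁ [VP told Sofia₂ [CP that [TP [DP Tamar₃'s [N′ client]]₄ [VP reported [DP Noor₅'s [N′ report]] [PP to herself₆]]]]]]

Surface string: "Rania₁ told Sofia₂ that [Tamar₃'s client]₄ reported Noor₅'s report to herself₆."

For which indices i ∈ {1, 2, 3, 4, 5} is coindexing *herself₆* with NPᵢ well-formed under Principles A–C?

{4}

*herself* is an anaphor, so Principle A applies: it must be bound in its binding domain.
Binding domain of *herself₆*: the embedded TP, whose subject is [Tamar₃'s client]₄.
*Rania₁* c-commands the anaphor but is outside its binding domain → cannot satisfy Principle A.
*Sofia₂* c-commands the anaphor but is outside its binding domain → cannot satisfy Principle A.
*Tamar₃* does not c-command the anaphor → cannot bind it.
*[Tamar₃'s client]₄* c-commands the anaphor within its binding domain → licit binder.
*Noor₅* does not c-command the anaphor → cannot bind it.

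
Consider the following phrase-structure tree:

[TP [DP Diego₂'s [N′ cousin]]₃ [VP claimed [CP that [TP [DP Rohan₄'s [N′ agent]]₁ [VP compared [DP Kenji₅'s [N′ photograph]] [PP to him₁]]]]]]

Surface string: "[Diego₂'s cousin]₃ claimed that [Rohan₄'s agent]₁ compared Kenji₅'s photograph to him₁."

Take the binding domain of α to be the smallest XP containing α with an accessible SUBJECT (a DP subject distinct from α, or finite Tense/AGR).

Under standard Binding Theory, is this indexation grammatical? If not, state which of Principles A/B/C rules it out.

The two coindexed NPs are *[Rohan₄'s agent]₁* and *him₁*.
*him₁* is a pronoun. Its binding domain is the embedded TP, whose subject is [Rohan₄'s agent]₁.
*[Rohan₄'s agent]₁* c-commands it within that domain and carries the same index.
The pronoun is locally bound → Principle B violation.

Principle B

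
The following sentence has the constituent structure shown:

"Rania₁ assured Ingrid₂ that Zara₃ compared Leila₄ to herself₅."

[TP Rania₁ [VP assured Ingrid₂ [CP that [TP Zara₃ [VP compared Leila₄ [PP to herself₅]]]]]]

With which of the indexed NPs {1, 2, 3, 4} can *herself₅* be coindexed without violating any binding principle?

{3, 4}

*herself* is an anaphor, so Principle A applies: it must be bound in its binding domain.
Binding domain of *herself₅*: the embedded TP, whose subject is Zara₃.
*Rania₁* c-commands the anaphor but is outside its binding domain → cannot satisfy Principle A.
*Ingrid₂* c-commands the anaphor but is outside its binding domain → cannot satisfy Principle A.
*Zara₃* c-commands the anaphor within its binding domain → licit binder.
*Leila₄* c-commands the anaphor within its binding domain → licit binder.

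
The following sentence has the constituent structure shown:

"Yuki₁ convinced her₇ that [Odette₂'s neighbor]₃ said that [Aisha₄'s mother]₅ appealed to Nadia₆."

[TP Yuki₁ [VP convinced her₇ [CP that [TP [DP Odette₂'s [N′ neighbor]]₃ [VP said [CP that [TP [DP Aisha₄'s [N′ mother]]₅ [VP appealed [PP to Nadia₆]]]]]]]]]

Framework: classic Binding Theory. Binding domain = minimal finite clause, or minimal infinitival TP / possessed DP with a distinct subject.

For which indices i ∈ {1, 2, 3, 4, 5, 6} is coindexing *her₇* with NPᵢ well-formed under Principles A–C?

none

*her* is a pronoun, so Principle B applies: it must be free in its binding domain.
Binding domain of *her₇*: the matrix TP, whose subject is Yuki₁.
*Yuki₁* c-commands the pronoun within its binding domain → coindexation would violate Principle B.
*Odette₂*: the pronoun c-commands this R-expression → coindexation would violate Principle C on *Odette₂*.
*[Odette₂'s neighbor]₃*: the pronoun c-commands this R-expression → coindexation would violate Principle C on *[Odette₂'s neighbor]₃*.
*Aisha₄*: the pronoun c-commands this R-expression → coindexation would violate Principle C on *Aisha₄*.
*[Aisha₄'s mother]₅*: the pronoun c-commands this R-expression → coindexation would violate Principle C on *[Aisha₄'s mother]₅*.
*Nadia₆*: the pronoun c-commands this R-expression → coindexation would violate Principle C on *Nadia₆*.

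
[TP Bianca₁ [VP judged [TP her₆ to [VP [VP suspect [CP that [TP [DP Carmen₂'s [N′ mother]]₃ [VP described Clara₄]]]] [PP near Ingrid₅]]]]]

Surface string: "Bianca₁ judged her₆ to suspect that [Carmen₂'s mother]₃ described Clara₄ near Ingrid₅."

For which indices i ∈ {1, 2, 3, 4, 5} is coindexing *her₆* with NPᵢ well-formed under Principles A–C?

none

*her* is a pronoun, so Principle B applies: it must be free in its binding domain.
Binding domain of *her₆*: the matrix TP, whose subject is Bianca₁.
*Bianca₁* c-commands the pronoun within its binding domain → coindexation would violate Principle B.
*Carmen₂*: the pronoun c-commands this R-expression → coindexation would violate Principle C on *Carmen₂*.
*[Carmen₂'s mother]₃*: the pronoun c-commands this R-expression → coindexation would violate Principle C on *[Carmen₂'s mother]₃*.
*Clara₄*: the pronoun c-commands this R-expression → coindexation would violate Principle C on *Clara₄*.
*Ingrid₅*: the pronoun c-commands this R-expression → coindexation would violate Principle C on *Ingrid₅*.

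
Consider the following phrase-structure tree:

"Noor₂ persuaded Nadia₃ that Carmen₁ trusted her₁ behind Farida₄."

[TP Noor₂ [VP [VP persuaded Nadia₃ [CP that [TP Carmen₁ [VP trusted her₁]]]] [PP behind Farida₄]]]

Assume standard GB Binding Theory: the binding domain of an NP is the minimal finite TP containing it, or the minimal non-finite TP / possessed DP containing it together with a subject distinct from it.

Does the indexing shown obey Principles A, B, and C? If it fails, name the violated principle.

The two coindexed NPs are *Carmen₁* and *her₁*.
*her₁* is a pronoun. Its binding domain is the embedded TP, whose subject is Carmen₁.
*Carmen₁* c-commands it within that domain and carries the same index.
The pronoun is locally bound → Principle B violation.

Principle B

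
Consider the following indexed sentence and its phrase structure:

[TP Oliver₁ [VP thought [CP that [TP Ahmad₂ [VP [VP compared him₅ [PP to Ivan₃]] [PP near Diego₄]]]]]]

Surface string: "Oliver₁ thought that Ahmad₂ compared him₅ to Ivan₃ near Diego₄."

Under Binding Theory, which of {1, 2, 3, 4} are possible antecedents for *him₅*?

*him* is a pronoun, so Principle B applies: it must be free in its binding domain.
Binding domain of *him₅*: the embedded TP, whose subject is Ahmad₂.
*Oliver₁* c-commands the pronoun but from outside its binding domain, and is not c-commanded by it → coindexation permitted.
*Ahmad₂* c-commands the pronoun within its binding domain → coindexation would violate Principle B.
*Ivan₃*: the pronoun c-commands this R-expression → coindexation would violate Principle C on *Ivan₃*.
*Diego₄* and the pronoun do not c-command one another → neither Principle B nor Principle C is at stake; coindexation permitted.

{1, 4}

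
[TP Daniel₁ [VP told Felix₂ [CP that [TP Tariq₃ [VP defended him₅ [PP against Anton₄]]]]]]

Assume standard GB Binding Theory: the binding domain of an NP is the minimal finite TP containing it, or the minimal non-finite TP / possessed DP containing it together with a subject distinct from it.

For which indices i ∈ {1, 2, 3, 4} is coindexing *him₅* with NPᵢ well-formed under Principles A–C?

{1, 2}

*him* is a pronoun, so Principle B applies: it must be free in its binding domain.
Binding domain of *him₅*: the embedded TP, whose subject is Tariq₃.
*Daniel₁* c-commands the pronoun but from outside its binding domain, and is not c-commanded by it → coindexation permitted.
*Felix₂* c-commands the pronoun but from outside its binding domain, and is not c-commanded by it → coindexation permitted.
*Tariq₃* c-commands the pronoun within its binding domain → coindexation would violate Principle B.
*Anton₄*: the pronoun c-commands this R-expression → coindexation would violate Principle C on *Anton₄*.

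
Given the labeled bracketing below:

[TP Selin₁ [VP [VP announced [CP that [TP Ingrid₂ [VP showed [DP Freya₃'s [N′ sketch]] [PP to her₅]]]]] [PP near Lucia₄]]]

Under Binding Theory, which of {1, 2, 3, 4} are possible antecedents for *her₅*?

{1, 3, 4}

*her* is a pronoun, so Principle B applies: it must be free in its binding domain.
Binding domain of *her₅*: the embedded TP, whose subject is Ingrid₂.
*Selin₁* c-commands the pronoun but from outside its binding domain, and is not c-commanded by it → coindexation permitted.
*Ingrid₂* c-commands the pronoun within its binding domain → coindexation would violate Principle B.
*Freya₃* and the pronoun do not c-command one another → neither Principle B nor Principle C is at stake; coindexation permitted.
*Lucia₄* and the pronoun do not c-command one another → neither Principle B nor Principle C is at stake; coindexation permitted.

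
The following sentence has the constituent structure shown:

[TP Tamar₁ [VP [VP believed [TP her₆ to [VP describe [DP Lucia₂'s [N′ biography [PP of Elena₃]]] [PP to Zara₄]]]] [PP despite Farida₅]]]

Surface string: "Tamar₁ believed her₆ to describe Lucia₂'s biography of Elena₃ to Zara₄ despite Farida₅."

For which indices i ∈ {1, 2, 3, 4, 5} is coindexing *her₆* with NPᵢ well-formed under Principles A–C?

*her* is a pronoun, so Principle B applies: it must be free in its binding domain.
Binding domain of *her₆*: the matrix TP, whose subject is Tamar₁.
*Tamar₁* c-commands the pronoun within its binding domain → coindexation would violate Principle B.
*Lucia₂*: the pronoun c-commands this R-expression → coindexation would violate Principle C on *Lucia₂*.
*Elena₃*: the pronoun c-commands this R-expression → coindexation would violate Principle C on *Elena₃*.
*Zara₄*: the pronoun c-commands this R-expression → coindexation would violate Principle C on *Zara₄*.
*Farida₅* and the pronoun do not c-command one another → neither Principle B nor Principle C is at stake; coindexation permitted.

{5}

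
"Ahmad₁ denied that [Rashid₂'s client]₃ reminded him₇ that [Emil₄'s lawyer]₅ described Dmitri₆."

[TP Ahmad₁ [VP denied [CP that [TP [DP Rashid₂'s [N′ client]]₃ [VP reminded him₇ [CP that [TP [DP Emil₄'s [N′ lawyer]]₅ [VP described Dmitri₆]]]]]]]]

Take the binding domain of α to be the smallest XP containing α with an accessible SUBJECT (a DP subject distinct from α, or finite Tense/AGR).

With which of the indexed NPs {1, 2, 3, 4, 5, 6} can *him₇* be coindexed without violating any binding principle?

*him* is a pronoun, so Principle B applies: it must be free in its binding domain.
Binding domain of *him₇*: the embedded TP, whose subject is [Rashid₂'s client]₃.
*Ahmad₁* c-commands the pronoun but from outside its binding domain, and is not c-commanded by it → coindexation permitted.
*Rashid₂* and the pronoun do not c-command one another → neither Principle B nor Principle C is at stake; coindexation permitted.
*[Rashid₂'s client]₃* c-commands the pronoun within its binding domain → coindexation would violate Principle B.
*Emil₄*: the pronoun c-commands this R-expression → coindexation would violate Principle C on *Emil₄*.
*[Emil₄'s lawyer]₅*: the pronoun c-commands this R-expression → coindexation would violate Principle C on *[Emil₄'s lawyer]₅*.
*Dmitri₆*: the pronoun c-commands this R-expression → coindexation would violate Principle C on *Dmitri₆*.

{1, 2}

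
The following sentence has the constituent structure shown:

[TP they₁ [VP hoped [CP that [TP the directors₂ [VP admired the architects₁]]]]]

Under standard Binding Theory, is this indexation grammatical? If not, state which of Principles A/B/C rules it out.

Principle C

The two coindexed NPs are *they₁* and *the architects₁*.
*the architects₁* is an R-expression. Principle C requires it to be free everywhere.
*they₁* c-commands it and carries the same index.
The R-expression is bound → Principle C violation.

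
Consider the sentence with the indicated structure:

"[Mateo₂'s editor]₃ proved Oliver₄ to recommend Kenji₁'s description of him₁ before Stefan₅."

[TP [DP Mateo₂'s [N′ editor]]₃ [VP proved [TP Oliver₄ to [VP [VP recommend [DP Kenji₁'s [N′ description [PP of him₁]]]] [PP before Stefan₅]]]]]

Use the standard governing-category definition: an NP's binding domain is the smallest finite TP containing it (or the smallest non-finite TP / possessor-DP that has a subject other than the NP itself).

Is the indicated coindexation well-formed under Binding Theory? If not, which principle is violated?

Principle B

The two coindexed NPs are *Kenji₁* and *him₁*.
*him₁* is a pronoun. Its binding domain is the possessed DP, whose subject is Kenji₁.
*Kenji₁* c-commands it within that domain and carries the same index.
The pronoun is locally bound → Principle B violation.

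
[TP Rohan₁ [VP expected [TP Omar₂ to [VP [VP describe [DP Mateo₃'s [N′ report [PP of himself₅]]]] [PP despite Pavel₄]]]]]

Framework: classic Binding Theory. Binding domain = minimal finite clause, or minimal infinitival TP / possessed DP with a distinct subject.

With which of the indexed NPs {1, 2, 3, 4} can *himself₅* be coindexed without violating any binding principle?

*himself* is an anaphor, so Principle A applies: it must be bound in its binding domain.
Binding domain of *himself₅*: the possessed DP, whose subject is Mateo₃.
*Rohan₁* c-commands the anaphor but is outside its binding domain → cannot satisfy Principle A.
*Omar₂* c-commands the anaphor but is outside its binding domain → cannot satisfy Principle A.
*Mateo₃* c-commands the anaphor within its binding domain → licit binder.
*Pavel₄* does not c-command the anaphor → cannot bind it.

{3}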